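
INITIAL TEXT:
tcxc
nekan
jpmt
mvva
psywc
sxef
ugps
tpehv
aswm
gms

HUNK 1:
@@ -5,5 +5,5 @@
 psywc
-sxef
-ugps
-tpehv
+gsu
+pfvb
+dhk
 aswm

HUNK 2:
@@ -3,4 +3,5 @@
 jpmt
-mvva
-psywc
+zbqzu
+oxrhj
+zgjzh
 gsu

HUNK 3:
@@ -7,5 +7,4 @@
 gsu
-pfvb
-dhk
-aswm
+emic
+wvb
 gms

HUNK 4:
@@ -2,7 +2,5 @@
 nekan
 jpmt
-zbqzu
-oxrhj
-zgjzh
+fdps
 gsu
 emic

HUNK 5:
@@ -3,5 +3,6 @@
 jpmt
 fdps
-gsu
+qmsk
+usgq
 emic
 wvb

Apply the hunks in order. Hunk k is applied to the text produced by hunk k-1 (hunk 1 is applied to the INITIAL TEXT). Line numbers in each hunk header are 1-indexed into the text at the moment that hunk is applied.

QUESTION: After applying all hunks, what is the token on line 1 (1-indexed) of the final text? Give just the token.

Hunk 1: at line 5 remove [sxef,ugps,tpehv] add [gsu,pfvb,dhk] -> 10 lines: tcxc nekan jpmt mvva psywc gsu pfvb dhk aswm gms
Hunk 2: at line 3 remove [mvva,psywc] add [zbqzu,oxrhj,zgjzh] -> 11 lines: tcxc nekan jpmt zbqzu oxrhj zgjzh gsu pfvb dhk aswm gms
Hunk 3: at line 7 remove [pfvb,dhk,aswm] add [emic,wvb] -> 10 lines: tcxc nekan jpmt zbqzu oxrhj zgjzh gsu emic wvb gms
Hunk 4: at line 2 remove [zbqzu,oxrhj,zgjzh] add [fdps] -> 8 lines: tcxc nekan jpmt fdps gsu emic wvb gms
Hunk 5: at line 3 remove [gsu] add [qmsk,usgq] -> 9 lines: tcxc nekan jpmt fdps qmsk usgq emic wvb gms
Final line 1: tcxc

Answer: tcxc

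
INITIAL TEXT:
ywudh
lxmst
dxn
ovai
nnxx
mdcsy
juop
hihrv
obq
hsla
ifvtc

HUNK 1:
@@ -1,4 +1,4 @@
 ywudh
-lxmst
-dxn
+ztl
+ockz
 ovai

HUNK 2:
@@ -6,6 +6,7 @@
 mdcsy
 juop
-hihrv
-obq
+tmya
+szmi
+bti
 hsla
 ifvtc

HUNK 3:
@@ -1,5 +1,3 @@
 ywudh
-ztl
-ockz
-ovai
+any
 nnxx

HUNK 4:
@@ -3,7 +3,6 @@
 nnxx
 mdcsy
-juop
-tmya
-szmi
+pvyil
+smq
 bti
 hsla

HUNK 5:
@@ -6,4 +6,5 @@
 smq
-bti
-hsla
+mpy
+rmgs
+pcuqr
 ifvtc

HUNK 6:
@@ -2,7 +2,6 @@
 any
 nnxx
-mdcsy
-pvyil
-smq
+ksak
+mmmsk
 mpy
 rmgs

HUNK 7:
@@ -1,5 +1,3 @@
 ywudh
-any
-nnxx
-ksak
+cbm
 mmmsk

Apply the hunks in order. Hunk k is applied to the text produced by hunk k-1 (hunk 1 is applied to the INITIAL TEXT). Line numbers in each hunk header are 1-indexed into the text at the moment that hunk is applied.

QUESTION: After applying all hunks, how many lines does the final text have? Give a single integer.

Answer: 7

Derivation:
Hunk 1: at line 1 remove [lxmst,dxn] add [ztl,ockz] -> 11 lines: ywudh ztl ockz ovai nnxx mdcsy juop hihrv obq hsla ifvtc
Hunk 2: at line 6 remove [hihrv,obq] add [tmya,szmi,bti] -> 12 lines: ywudh ztl ockz ovai nnxx mdcsy juop tmya szmi bti hsla ifvtc
Hunk 3: at line 1 remove [ztl,ockz,ovai] add [any] -> 10 lines: ywudh any nnxx mdcsy juop tmya szmi bti hsla ifvtc
Hunk 4: at line 3 remove [juop,tmya,szmi] add [pvyil,smq] -> 9 lines: ywudh any nnxx mdcsy pvyil smq bti hsla ifvtc
Hunk 5: at line 6 remove [bti,hsla] add [mpy,rmgs,pcuqr] -> 10 lines: ywudh any nnxx mdcsy pvyil smq mpy rmgs pcuqr ifvtc
Hunk 6: at line 2 remove [mdcsy,pvyil,smq] add [ksak,mmmsk] -> 9 lines: ywudh any nnxx ksak mmmsk mpy rmgs pcuqr ifvtc
Hunk 7: at line 1 remove [any,nnxx,ksak] add [cbm] -> 7 lines: ywudh cbm mmmsk mpy rmgs pcuqr ifvtc
Final line count: 7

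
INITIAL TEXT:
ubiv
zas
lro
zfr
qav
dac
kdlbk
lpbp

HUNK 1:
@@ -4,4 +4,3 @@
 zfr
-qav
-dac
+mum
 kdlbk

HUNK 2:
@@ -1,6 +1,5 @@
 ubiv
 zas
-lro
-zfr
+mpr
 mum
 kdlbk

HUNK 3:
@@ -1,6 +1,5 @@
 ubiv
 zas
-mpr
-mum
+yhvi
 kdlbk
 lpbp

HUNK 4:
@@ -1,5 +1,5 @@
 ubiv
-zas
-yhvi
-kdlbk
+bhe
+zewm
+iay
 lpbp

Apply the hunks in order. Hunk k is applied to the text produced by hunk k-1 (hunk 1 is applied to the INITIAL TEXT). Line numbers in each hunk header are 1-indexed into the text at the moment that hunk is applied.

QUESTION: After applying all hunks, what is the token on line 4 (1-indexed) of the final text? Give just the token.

Hunk 1: at line 4 remove [qav,dac] add [mum] -> 7 lines: ubiv zas lro zfr mum kdlbk lpbp
Hunk 2: at line 1 remove [lro,zfr] add [mpr] -> 6 lines: ubiv zas mpr mum kdlbk lpbp
Hunk 3: at line 1 remove [mpr,mum] add [yhvi] -> 5 lines: ubiv zas yhvi kdlbk lpbp
Hunk 4: at line 1 remove [zas,yhvi,kdlbk] add [bhe,zewm,iay] -> 5 lines: ubiv bhe zewm iay lpbp
Final line 4: iay

Answer: iay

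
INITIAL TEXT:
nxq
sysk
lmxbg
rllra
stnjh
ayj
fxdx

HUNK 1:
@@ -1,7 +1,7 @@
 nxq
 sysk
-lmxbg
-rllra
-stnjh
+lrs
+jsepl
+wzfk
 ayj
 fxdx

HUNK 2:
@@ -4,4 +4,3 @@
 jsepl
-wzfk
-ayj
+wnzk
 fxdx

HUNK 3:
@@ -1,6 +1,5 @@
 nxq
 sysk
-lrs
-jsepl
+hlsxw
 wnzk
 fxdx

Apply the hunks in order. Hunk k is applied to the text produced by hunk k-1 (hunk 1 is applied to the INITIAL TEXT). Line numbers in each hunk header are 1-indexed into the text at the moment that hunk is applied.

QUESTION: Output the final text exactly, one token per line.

Hunk 1: at line 1 remove [lmxbg,rllra,stnjh] add [lrs,jsepl,wzfk] -> 7 lines: nxq sysk lrs jsepl wzfk ayj fxdx
Hunk 2: at line 4 remove [wzfk,ayj] add [wnzk] -> 6 lines: nxq sysk lrs jsepl wnzk fxdx
Hunk 3: at line 1 remove [lrs,jsepl] add [hlsxw] -> 5 lines: nxq sysk hlsxw wnzk fxdx

Answer: nxq
sysk
hlsxw
wnzk
fxdx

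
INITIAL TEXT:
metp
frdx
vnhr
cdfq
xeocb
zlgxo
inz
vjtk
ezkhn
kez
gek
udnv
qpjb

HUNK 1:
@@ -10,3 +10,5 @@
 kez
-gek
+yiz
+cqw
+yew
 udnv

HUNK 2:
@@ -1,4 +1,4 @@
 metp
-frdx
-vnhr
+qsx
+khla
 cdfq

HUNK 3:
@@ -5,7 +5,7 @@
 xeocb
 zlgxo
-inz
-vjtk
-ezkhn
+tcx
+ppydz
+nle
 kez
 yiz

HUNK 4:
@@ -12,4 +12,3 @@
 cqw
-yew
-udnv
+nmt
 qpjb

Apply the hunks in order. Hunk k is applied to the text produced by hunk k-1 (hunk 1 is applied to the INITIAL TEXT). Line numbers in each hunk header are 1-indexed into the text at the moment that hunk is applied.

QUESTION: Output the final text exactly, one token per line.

Answer: metp
qsx
khla
cdfq
xeocb
zlgxo
tcx
ppydz
nle
kez
yiz
cqw
nmt
qpjb

Derivation:
Hunk 1: at line 10 remove [gek] add [yiz,cqw,yew] -> 15 lines: metp frdx vnhr cdfq xeocb zlgxo inz vjtk ezkhn kez yiz cqw yew udnv qpjb
Hunk 2: at line 1 remove [frdx,vnhr] add [qsx,khla] -> 15 lines: metp qsx khla cdfq xeocb zlgxo inz vjtk ezkhn kez yiz cqw yew udnv qpjb
Hunk 3: at line 5 remove [inz,vjtk,ezkhn] add [tcx,ppydz,nle] -> 15 lines: metp qsx khla cdfq xeocb zlgxo tcx ppydz nle kez yiz cqw yew udnv qpjb
Hunk 4: at line 12 remove [yew,udnv] add [nmt] -> 14 lines: metp qsx khla cdfq xeocb zlgxo tcx ppydz nle kez yiz cqw nmt qpjb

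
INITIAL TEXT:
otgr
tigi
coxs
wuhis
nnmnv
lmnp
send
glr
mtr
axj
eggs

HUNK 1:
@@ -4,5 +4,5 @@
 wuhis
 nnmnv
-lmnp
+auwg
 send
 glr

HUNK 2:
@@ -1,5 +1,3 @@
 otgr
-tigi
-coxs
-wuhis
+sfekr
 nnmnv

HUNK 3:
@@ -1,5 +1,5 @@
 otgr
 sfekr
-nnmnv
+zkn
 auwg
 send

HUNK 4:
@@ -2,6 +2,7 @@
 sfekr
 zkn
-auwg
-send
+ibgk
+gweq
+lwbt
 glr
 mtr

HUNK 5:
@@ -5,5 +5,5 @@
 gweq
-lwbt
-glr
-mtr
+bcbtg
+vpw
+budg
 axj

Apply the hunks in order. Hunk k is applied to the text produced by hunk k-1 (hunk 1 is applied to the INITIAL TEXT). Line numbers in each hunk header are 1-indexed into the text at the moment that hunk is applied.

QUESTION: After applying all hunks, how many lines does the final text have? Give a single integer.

Answer: 10

Derivation:
Hunk 1: at line 4 remove [lmnp] add [auwg] -> 11 lines: otgr tigi coxs wuhis nnmnv auwg send glr mtr axj eggs
Hunk 2: at line 1 remove [tigi,coxs,wuhis] add [sfekr] -> 9 lines: otgr sfekr nnmnv auwg send glr mtr axj eggs
Hunk 3: at line 1 remove [nnmnv] add [zkn] -> 9 lines: otgr sfekr zkn auwg send glr mtr axj eggs
Hunk 4: at line 2 remove [auwg,send] add [ibgk,gweq,lwbt] -> 10 lines: otgr sfekr zkn ibgk gweq lwbt glr mtr axj eggs
Hunk 5: at line 5 remove [lwbt,glr,mtr] add [bcbtg,vpw,budg] -> 10 lines: otgr sfekr zkn ibgk gweq bcbtg vpw budg axj eggs
Final line count: 10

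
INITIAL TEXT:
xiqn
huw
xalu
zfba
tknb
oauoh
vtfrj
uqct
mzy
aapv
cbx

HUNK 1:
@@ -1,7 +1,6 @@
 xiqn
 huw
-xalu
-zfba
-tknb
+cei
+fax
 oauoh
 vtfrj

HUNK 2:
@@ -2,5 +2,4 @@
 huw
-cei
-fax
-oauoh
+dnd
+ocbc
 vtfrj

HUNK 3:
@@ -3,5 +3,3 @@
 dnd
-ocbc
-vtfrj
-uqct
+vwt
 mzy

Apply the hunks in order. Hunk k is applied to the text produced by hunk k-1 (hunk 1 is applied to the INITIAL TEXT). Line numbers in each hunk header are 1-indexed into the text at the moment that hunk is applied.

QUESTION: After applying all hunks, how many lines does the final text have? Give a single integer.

Hunk 1: at line 1 remove [xalu,zfba,tknb] add [cei,fax] -> 10 lines: xiqn huw cei fax oauoh vtfrj uqct mzy aapv cbx
Hunk 2: at line 2 remove [cei,fax,oauoh] add [dnd,ocbc] -> 9 lines: xiqn huw dnd ocbc vtfrj uqct mzy aapv cbx
Hunk 3: at line 3 remove [ocbc,vtfrj,uqct] add [vwt] -> 7 lines: xiqn huw dnd vwt mzy aapv cbx
Final line count: 7

Answer: 7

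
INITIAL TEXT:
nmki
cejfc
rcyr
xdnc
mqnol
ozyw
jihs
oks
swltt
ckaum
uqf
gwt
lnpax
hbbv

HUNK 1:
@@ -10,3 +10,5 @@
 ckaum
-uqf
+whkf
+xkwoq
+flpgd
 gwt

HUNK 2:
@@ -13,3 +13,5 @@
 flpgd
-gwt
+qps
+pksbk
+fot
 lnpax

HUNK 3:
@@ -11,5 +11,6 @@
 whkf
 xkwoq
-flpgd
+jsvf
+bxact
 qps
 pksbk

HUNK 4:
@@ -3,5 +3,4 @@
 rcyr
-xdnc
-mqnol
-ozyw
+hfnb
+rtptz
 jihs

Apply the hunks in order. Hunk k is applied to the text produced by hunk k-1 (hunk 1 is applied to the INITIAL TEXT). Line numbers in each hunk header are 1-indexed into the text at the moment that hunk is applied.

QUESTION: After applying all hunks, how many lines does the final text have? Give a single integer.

Answer: 18

Derivation:
Hunk 1: at line 10 remove [uqf] add [whkf,xkwoq,flpgd] -> 16 lines: nmki cejfc rcyr xdnc mqnol ozyw jihs oks swltt ckaum whkf xkwoq flpgd gwt lnpax hbbv
Hunk 2: at line 13 remove [gwt] add [qps,pksbk,fot] -> 18 lines: nmki cejfc rcyr xdnc mqnol ozyw jihs oks swltt ckaum whkf xkwoq flpgd qps pksbk fot lnpax hbbv
Hunk 3: at line 11 remove [flpgd] add [jsvf,bxact] -> 19 lines: nmki cejfc rcyr xdnc mqnol ozyw jihs oks swltt ckaum whkf xkwoq jsvf bxact qps pksbk fot lnpax hbbv
Hunk 4: at line 3 remove [xdnc,mqnol,ozyw] add [hfnb,rtptz] -> 18 lines: nmki cejfc rcyr hfnb rtptz jihs oks swltt ckaum whkf xkwoq jsvf bxact qps pksbk fot lnpax hbbv
Final line count: 18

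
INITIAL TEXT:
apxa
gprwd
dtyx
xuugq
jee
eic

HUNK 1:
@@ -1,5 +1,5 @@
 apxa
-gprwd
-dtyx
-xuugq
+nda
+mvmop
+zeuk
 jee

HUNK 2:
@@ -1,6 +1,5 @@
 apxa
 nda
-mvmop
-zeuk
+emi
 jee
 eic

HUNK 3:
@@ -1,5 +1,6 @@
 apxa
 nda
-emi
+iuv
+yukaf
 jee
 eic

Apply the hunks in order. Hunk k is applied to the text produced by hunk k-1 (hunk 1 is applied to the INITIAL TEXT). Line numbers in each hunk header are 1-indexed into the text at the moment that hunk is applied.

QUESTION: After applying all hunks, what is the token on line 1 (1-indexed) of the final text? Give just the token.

Answer: apxa

Derivation:
Hunk 1: at line 1 remove [gprwd,dtyx,xuugq] add [nda,mvmop,zeuk] -> 6 lines: apxa nda mvmop zeuk jee eic
Hunk 2: at line 1 remove [mvmop,zeuk] add [emi] -> 5 lines: apxa nda emi jee eic
Hunk 3: at line 1 remove [emi] add [iuv,yukaf] -> 6 lines: apxa nda iuv yukaf jee eic
Final line 1: apxa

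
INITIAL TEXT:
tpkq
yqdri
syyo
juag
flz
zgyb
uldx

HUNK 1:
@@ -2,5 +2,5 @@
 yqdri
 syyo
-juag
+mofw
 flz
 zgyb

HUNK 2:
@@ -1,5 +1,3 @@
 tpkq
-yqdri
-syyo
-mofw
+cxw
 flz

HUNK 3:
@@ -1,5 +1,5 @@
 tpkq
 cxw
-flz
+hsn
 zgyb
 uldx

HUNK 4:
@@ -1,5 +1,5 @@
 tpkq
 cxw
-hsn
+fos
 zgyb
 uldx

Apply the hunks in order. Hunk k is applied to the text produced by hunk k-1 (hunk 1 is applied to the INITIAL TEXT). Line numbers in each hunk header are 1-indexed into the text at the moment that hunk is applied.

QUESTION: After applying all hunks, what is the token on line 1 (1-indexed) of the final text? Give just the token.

Hunk 1: at line 2 remove [juag] add [mofw] -> 7 lines: tpkq yqdri syyo mofw flz zgyb uldx
Hunk 2: at line 1 remove [yqdri,syyo,mofw] add [cxw] -> 5 lines: tpkq cxw flz zgyb uldx
Hunk 3: at line 1 remove [flz] add [hsn] -> 5 lines: tpkq cxw hsn zgyb uldx
Hunk 4: at line 1 remove [hsn] add [fos] -> 5 lines: tpkq cxw fos zgyb uldx
Final line 1: tpkq

Answer: tpkq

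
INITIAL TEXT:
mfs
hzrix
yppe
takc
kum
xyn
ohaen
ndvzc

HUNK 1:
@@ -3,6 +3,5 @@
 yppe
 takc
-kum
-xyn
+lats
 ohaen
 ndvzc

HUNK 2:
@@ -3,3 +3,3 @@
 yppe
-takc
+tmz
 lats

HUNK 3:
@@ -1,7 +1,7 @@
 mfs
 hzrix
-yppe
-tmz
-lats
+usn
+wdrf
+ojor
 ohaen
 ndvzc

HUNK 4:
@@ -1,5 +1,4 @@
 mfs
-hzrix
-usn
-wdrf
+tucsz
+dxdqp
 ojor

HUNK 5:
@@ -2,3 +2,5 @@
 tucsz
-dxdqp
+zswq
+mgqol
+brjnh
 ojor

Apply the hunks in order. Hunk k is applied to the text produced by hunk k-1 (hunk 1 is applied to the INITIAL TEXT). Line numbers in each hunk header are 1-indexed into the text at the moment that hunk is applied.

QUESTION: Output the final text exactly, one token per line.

Answer: mfs
tucsz
zswq
mgqol
brjnh
ojor
ohaen
ndvzc

Derivation:
Hunk 1: at line 3 remove [kum,xyn] add [lats] -> 7 lines: mfs hzrix yppe takc lats ohaen ndvzc
Hunk 2: at line 3 remove [takc] add [tmz] -> 7 lines: mfs hzrix yppe tmz lats ohaen ndvzc
Hunk 3: at line 1 remove [yppe,tmz,lats] add [usn,wdrf,ojor] -> 7 lines: mfs hzrix usn wdrf ojor ohaen ndvzc
Hunk 4: at line 1 remove [hzrix,usn,wdrf] add [tucsz,dxdqp] -> 6 lines: mfs tucsz dxdqp ojor ohaen ndvzc
Hunk 5: at line 2 remove [dxdqp] add [zswq,mgqol,brjnh] -> 8 lines: mfs tucsz zswq mgqol brjnh ojor ohaen ndvzc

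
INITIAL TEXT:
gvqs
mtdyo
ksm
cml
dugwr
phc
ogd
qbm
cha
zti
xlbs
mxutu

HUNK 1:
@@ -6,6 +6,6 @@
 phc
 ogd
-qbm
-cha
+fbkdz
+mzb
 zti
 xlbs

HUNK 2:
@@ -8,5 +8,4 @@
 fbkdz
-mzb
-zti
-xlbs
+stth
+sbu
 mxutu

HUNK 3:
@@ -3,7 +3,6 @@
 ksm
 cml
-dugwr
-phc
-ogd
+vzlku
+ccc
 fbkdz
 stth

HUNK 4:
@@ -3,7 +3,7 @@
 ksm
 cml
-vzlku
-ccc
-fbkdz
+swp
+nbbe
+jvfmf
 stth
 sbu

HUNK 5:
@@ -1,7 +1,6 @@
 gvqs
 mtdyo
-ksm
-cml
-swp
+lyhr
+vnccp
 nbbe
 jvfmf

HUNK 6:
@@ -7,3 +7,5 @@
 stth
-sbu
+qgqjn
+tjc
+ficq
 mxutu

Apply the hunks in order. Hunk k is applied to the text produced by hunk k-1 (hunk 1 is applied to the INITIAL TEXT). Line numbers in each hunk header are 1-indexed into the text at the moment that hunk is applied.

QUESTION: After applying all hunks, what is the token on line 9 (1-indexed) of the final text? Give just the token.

Answer: tjc

Derivation:
Hunk 1: at line 6 remove [qbm,cha] add [fbkdz,mzb] -> 12 lines: gvqs mtdyo ksm cml dugwr phc ogd fbkdz mzb zti xlbs mxutu
Hunk 2: at line 8 remove [mzb,zti,xlbs] add [stth,sbu] -> 11 lines: gvqs mtdyo ksm cml dugwr phc ogd fbkdz stth sbu mxutu
Hunk 3: at line 3 remove [dugwr,phc,ogd] add [vzlku,ccc] -> 10 lines: gvqs mtdyo ksm cml vzlku ccc fbkdz stth sbu mxutu
Hunk 4: at line 3 remove [vzlku,ccc,fbkdz] add [swp,nbbe,jvfmf] -> 10 lines: gvqs mtdyo ksm cml swp nbbe jvfmf stth sbu mxutu
Hunk 5: at line 1 remove [ksm,cml,swp] add [lyhr,vnccp] -> 9 lines: gvqs mtdyo lyhr vnccp nbbe jvfmf stth sbu mxutu
Hunk 6: at line 7 remove [sbu] add [qgqjn,tjc,ficq] -> 11 lines: gvqs mtdyo lyhr vnccp nbbe jvfmf stth qgqjn tjc ficq mxutu
Final line 9: tjc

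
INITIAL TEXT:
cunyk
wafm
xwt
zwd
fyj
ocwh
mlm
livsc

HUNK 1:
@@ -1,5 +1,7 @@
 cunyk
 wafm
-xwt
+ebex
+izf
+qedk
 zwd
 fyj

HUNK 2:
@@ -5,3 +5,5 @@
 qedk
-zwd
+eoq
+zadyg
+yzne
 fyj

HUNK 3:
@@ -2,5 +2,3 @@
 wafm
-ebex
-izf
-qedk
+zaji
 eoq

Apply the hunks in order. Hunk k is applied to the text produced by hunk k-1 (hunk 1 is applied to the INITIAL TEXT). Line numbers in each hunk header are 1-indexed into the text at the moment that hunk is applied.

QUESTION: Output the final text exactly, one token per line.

Answer: cunyk
wafm
zaji
eoq
zadyg
yzne
fyj
ocwh
mlm
livsc

Derivation:
Hunk 1: at line 1 remove [xwt] add [ebex,izf,qedk] -> 10 lines: cunyk wafm ebex izf qedk zwd fyj ocwh mlm livsc
Hunk 2: at line 5 remove [zwd] add [eoq,zadyg,yzne] -> 12 lines: cunyk wafm ebex izf qedk eoq zadyg yzne fyj ocwh mlm livsc
Hunk 3: at line 2 remove [ebex,izf,qedk] add [zaji] -> 10 lines: cunyk wafm zaji eoq zadyg yzne fyj ocwh mlm livsc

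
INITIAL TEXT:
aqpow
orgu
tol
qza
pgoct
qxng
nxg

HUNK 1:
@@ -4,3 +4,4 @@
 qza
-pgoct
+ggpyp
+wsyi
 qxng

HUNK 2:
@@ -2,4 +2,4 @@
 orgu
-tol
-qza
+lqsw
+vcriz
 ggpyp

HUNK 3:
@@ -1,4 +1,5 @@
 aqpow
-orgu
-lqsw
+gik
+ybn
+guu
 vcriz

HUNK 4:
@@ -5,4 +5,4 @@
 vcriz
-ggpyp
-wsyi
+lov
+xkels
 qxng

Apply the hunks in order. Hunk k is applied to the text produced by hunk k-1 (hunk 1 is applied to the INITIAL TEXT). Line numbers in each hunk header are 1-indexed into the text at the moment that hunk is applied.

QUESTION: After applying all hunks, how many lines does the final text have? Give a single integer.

Answer: 9

Derivation:
Hunk 1: at line 4 remove [pgoct] add [ggpyp,wsyi] -> 8 lines: aqpow orgu tol qza ggpyp wsyi qxng nxg
Hunk 2: at line 2 remove [tol,qza] add [lqsw,vcriz] -> 8 lines: aqpow orgu lqsw vcriz ggpyp wsyi qxng nxg
Hunk 3: at line 1 remove [orgu,lqsw] add [gik,ybn,guu] -> 9 lines: aqpow gik ybn guu vcriz ggpyp wsyi qxng nxg
Hunk 4: at line 5 remove [ggpyp,wsyi] add [lov,xkels] -> 9 lines: aqpow gik ybn guu vcriz lov xkels qxng nxg
Final line count: 9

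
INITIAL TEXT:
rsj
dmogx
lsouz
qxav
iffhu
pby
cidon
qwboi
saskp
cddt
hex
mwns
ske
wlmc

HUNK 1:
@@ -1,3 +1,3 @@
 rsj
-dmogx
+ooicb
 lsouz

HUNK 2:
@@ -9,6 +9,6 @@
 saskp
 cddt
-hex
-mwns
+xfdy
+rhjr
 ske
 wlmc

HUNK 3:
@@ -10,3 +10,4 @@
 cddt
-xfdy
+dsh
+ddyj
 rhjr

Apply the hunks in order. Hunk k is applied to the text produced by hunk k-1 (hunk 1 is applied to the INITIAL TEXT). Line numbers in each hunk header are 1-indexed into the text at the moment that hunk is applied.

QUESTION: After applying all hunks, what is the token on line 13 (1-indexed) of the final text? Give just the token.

Answer: rhjr

Derivation:
Hunk 1: at line 1 remove [dmogx] add [ooicb] -> 14 lines: rsj ooicb lsouz qxav iffhu pby cidon qwboi saskp cddt hex mwns ske wlmc
Hunk 2: at line 9 remove [hex,mwns] add [xfdy,rhjr] -> 14 lines: rsj ooicb lsouz qxav iffhu pby cidon qwboi saskp cddt xfdy rhjr ske wlmc
Hunk 3: at line 10 remove [xfdy] add [dsh,ddyj] -> 15 lines: rsj ooicb lsouz qxav iffhu pby cidon qwboi saskp cddt dsh ddyj rhjr ske wlmc
Final line 13: rhjr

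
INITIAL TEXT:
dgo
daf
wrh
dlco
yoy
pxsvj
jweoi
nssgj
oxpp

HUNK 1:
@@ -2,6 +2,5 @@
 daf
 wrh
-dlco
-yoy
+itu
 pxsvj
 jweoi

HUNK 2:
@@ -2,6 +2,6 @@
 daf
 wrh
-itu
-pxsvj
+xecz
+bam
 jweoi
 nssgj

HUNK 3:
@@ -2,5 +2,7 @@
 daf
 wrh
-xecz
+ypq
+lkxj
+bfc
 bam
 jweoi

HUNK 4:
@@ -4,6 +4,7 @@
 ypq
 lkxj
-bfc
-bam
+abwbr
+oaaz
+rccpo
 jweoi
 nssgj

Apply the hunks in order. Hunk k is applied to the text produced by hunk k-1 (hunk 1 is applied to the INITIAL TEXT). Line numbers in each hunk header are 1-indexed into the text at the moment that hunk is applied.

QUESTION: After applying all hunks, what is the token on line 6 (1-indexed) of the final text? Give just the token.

Answer: abwbr

Derivation:
Hunk 1: at line 2 remove [dlco,yoy] add [itu] -> 8 lines: dgo daf wrh itu pxsvj jweoi nssgj oxpp
Hunk 2: at line 2 remove [itu,pxsvj] add [xecz,bam] -> 8 lines: dgo daf wrh xecz bam jweoi nssgj oxpp
Hunk 3: at line 2 remove [xecz] add [ypq,lkxj,bfc] -> 10 lines: dgo daf wrh ypq lkxj bfc bam jweoi nssgj oxpp
Hunk 4: at line 4 remove [bfc,bam] add [abwbr,oaaz,rccpo] -> 11 lines: dgo daf wrh ypq lkxj abwbr oaaz rccpo jweoi nssgj oxpp
Final line 6: abwbr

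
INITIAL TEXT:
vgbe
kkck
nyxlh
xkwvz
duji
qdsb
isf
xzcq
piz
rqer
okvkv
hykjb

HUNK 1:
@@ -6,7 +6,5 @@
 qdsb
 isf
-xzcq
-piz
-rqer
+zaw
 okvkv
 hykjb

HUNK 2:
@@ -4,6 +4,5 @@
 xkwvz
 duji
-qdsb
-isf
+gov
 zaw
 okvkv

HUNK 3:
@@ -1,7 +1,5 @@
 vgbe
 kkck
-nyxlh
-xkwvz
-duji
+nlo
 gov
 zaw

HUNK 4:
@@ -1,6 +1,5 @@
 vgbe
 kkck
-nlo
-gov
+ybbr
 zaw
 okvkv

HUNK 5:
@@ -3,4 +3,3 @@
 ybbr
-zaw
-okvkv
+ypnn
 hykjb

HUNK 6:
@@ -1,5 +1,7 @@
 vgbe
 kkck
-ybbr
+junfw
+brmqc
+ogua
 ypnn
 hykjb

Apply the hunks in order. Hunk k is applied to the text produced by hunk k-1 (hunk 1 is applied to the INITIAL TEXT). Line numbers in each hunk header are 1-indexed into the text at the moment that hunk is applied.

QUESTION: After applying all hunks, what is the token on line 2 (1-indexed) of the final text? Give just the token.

Answer: kkck

Derivation:
Hunk 1: at line 6 remove [xzcq,piz,rqer] add [zaw] -> 10 lines: vgbe kkck nyxlh xkwvz duji qdsb isf zaw okvkv hykjb
Hunk 2: at line 4 remove [qdsb,isf] add [gov] -> 9 lines: vgbe kkck nyxlh xkwvz duji gov zaw okvkv hykjb
Hunk 3: at line 1 remove [nyxlh,xkwvz,duji] add [nlo] -> 7 lines: vgbe kkck nlo gov zaw okvkv hykjb
Hunk 4: at line 1 remove [nlo,gov] add [ybbr] -> 6 lines: vgbe kkck ybbr zaw okvkv hykjb
Hunk 5: at line 3 remove [zaw,okvkv] add [ypnn] -> 5 lines: vgbe kkck ybbr ypnn hykjb
Hunk 6: at line 1 remove [ybbr] add [junfw,brmqc,ogua] -> 7 lines: vgbe kkck junfw brmqc ogua ypnn hykjb
Final line 2: kkck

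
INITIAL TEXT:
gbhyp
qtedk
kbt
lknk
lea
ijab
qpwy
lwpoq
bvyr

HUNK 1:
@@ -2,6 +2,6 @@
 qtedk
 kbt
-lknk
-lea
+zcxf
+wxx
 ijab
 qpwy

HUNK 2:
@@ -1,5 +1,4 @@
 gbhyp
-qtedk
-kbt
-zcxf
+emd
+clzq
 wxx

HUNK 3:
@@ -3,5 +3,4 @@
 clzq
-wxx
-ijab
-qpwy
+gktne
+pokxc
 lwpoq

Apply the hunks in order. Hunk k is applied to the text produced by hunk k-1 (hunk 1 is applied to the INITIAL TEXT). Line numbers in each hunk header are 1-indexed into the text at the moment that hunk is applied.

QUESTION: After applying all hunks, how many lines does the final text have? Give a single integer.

Answer: 7

Derivation:
Hunk 1: at line 2 remove [lknk,lea] add [zcxf,wxx] -> 9 lines: gbhyp qtedk kbt zcxf wxx ijab qpwy lwpoq bvyr
Hunk 2: at line 1 remove [qtedk,kbt,zcxf] add [emd,clzq] -> 8 lines: gbhyp emd clzq wxx ijab qpwy lwpoq bvyr
Hunk 3: at line 3 remove [wxx,ijab,qpwy] add [gktne,pokxc] -> 7 lines: gbhyp emd clzq gktne pokxc lwpoq bvyr
Final line count: 7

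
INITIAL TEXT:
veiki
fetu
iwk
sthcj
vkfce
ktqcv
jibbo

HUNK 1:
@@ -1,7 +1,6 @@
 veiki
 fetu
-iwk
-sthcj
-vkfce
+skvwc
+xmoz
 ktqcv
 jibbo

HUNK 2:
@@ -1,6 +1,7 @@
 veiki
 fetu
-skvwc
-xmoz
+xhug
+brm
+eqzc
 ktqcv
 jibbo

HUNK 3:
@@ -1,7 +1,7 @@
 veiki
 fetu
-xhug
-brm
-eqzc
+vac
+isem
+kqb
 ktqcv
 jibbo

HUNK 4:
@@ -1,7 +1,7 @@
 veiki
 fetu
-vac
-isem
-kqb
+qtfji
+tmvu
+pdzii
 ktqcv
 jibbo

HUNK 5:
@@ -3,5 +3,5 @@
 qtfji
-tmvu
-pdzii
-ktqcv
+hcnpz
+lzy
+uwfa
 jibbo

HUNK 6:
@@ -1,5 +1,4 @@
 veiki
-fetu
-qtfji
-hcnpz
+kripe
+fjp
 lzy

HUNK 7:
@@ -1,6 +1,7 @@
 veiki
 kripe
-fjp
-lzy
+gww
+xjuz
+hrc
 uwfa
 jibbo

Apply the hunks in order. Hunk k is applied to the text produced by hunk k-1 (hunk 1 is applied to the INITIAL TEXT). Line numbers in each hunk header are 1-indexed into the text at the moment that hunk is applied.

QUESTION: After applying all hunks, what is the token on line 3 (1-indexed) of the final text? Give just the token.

Answer: gww

Derivation:
Hunk 1: at line 1 remove [iwk,sthcj,vkfce] add [skvwc,xmoz] -> 6 lines: veiki fetu skvwc xmoz ktqcv jibbo
Hunk 2: at line 1 remove [skvwc,xmoz] add [xhug,brm,eqzc] -> 7 lines: veiki fetu xhug brm eqzc ktqcv jibbo
Hunk 3: at line 1 remove [xhug,brm,eqzc] add [vac,isem,kqb] -> 7 lines: veiki fetu vac isem kqb ktqcv jibbo
Hunk 4: at line 1 remove [vac,isem,kqb] add [qtfji,tmvu,pdzii] -> 7 lines: veiki fetu qtfji tmvu pdzii ktqcv jibbo
Hunk 5: at line 3 remove [tmvu,pdzii,ktqcv] add [hcnpz,lzy,uwfa] -> 7 lines: veiki fetu qtfji hcnpz lzy uwfa jibbo
Hunk 6: at line 1 remove [fetu,qtfji,hcnpz] add [kripe,fjp] -> 6 lines: veiki kripe fjp lzy uwfa jibbo
Hunk 7: at line 1 remove [fjp,lzy] add [gww,xjuz,hrc] -> 7 lines: veiki kripe gww xjuz hrc uwfa jibbo
Final line 3: gww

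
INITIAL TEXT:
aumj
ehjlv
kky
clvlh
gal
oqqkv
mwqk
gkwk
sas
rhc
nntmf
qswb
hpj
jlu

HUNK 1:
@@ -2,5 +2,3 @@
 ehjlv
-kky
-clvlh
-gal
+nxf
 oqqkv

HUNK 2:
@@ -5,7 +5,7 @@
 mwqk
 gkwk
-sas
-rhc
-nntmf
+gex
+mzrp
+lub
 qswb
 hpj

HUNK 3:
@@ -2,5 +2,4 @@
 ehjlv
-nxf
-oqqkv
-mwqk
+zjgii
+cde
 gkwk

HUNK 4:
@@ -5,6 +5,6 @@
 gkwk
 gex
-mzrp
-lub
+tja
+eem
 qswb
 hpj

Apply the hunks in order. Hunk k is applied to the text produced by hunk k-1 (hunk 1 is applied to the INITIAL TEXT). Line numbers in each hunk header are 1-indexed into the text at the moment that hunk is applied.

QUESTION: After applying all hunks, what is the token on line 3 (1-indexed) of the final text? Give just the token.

Hunk 1: at line 2 remove [kky,clvlh,gal] add [nxf] -> 12 lines: aumj ehjlv nxf oqqkv mwqk gkwk sas rhc nntmf qswb hpj jlu
Hunk 2: at line 5 remove [sas,rhc,nntmf] add [gex,mzrp,lub] -> 12 lines: aumj ehjlv nxf oqqkv mwqk gkwk gex mzrp lub qswb hpj jlu
Hunk 3: at line 2 remove [nxf,oqqkv,mwqk] add [zjgii,cde] -> 11 lines: aumj ehjlv zjgii cde gkwk gex mzrp lub qswb hpj jlu
Hunk 4: at line 5 remove [mzrp,lub] add [tja,eem] -> 11 lines: aumj ehjlv zjgii cde gkwk gex tja eem qswb hpj jlu
Final line 3: zjgii

Answer: zjgii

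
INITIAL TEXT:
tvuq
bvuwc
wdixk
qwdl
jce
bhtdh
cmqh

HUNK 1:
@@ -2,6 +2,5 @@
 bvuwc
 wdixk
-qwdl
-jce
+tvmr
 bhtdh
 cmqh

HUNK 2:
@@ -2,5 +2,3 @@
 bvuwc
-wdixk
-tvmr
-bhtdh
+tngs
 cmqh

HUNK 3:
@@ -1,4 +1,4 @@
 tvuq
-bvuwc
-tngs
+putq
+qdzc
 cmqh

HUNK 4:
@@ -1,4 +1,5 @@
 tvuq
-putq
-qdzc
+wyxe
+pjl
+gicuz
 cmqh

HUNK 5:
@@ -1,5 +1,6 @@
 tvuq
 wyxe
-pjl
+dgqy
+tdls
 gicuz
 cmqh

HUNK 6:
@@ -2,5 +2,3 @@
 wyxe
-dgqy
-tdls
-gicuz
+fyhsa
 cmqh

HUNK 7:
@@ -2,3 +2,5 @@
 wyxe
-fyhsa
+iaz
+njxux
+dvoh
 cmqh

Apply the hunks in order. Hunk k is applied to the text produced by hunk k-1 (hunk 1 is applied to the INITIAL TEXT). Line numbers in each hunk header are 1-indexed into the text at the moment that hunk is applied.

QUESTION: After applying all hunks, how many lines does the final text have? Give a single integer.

Answer: 6

Derivation:
Hunk 1: at line 2 remove [qwdl,jce] add [tvmr] -> 6 lines: tvuq bvuwc wdixk tvmr bhtdh cmqh
Hunk 2: at line 2 remove [wdixk,tvmr,bhtdh] add [tngs] -> 4 lines: tvuq bvuwc tngs cmqh
Hunk 3: at line 1 remove [bvuwc,tngs] add [putq,qdzc] -> 4 lines: tvuq putq qdzc cmqh
Hunk 4: at line 1 remove [putq,qdzc] add [wyxe,pjl,gicuz] -> 5 lines: tvuq wyxe pjl gicuz cmqh
Hunk 5: at line 1 remove [pjl] add [dgqy,tdls] -> 6 lines: tvuq wyxe dgqy tdls gicuz cmqh
Hunk 6: at line 2 remove [dgqy,tdls,gicuz] add [fyhsa] -> 4 lines: tvuq wyxe fyhsa cmqh
Hunk 7: at line 2 remove [fyhsa] add [iaz,njxux,dvoh] -> 6 lines: tvuq wyxe iaz njxux dvoh cmqh
Final line count: 6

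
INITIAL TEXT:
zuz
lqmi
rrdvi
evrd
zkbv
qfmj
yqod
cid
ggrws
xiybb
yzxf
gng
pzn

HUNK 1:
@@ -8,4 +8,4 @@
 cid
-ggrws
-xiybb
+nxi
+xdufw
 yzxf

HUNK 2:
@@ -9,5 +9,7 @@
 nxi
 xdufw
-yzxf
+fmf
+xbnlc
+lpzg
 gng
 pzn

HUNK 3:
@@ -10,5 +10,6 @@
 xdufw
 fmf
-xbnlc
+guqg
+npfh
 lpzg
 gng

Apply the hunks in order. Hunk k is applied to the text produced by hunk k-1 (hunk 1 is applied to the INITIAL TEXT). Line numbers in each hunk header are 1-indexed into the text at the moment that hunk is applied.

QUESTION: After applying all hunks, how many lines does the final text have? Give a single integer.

Hunk 1: at line 8 remove [ggrws,xiybb] add [nxi,xdufw] -> 13 lines: zuz lqmi rrdvi evrd zkbv qfmj yqod cid nxi xdufw yzxf gng pzn
Hunk 2: at line 9 remove [yzxf] add [fmf,xbnlc,lpzg] -> 15 lines: zuz lqmi rrdvi evrd zkbv qfmj yqod cid nxi xdufw fmf xbnlc lpzg gng pzn
Hunk 3: at line 10 remove [xbnlc] add [guqg,npfh] -> 16 lines: zuz lqmi rrdvi evrd zkbv qfmj yqod cid nxi xdufw fmf guqg npfh lpzg gng pzn
Final line count: 16

Answer: 16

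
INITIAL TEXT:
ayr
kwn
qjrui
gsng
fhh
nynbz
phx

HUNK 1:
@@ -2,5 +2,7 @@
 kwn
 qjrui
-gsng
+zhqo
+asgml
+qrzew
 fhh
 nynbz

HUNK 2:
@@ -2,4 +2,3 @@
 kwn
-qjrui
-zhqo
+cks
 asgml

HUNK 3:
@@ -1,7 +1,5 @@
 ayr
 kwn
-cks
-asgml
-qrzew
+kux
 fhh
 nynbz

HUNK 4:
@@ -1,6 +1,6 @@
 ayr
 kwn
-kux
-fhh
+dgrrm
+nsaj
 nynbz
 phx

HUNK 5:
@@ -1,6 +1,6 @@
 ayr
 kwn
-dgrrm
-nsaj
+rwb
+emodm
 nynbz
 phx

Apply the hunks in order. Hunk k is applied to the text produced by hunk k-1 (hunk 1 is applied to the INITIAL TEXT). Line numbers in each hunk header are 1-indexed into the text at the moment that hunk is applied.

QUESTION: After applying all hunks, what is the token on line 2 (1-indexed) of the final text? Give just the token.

Hunk 1: at line 2 remove [gsng] add [zhqo,asgml,qrzew] -> 9 lines: ayr kwn qjrui zhqo asgml qrzew fhh nynbz phx
Hunk 2: at line 2 remove [qjrui,zhqo] add [cks] -> 8 lines: ayr kwn cks asgml qrzew fhh nynbz phx
Hunk 3: at line 1 remove [cks,asgml,qrzew] add [kux] -> 6 lines: ayr kwn kux fhh nynbz phx
Hunk 4: at line 1 remove [kux,fhh] add [dgrrm,nsaj] -> 6 lines: ayr kwn dgrrm nsaj nynbz phx
Hunk 5: at line 1 remove [dgrrm,nsaj] add [rwb,emodm] -> 6 lines: ayr kwn rwb emodm nynbz phx
Final line 2: kwn

Answer: kwn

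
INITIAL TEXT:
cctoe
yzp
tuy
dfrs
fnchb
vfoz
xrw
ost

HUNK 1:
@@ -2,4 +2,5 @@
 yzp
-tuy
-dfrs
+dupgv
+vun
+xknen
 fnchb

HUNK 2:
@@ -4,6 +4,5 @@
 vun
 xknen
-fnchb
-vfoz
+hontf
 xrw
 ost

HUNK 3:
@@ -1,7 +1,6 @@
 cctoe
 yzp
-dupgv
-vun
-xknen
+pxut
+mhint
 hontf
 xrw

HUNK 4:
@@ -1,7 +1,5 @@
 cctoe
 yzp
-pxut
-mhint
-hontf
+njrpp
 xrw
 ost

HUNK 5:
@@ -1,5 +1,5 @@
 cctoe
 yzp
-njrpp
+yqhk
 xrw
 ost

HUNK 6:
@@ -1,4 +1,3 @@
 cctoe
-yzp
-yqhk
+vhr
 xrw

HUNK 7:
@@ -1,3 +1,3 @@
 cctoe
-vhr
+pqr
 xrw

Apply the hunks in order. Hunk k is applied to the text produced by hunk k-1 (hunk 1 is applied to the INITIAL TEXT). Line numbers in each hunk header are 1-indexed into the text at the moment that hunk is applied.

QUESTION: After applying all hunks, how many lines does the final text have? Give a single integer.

Answer: 4

Derivation:
Hunk 1: at line 2 remove [tuy,dfrs] add [dupgv,vun,xknen] -> 9 lines: cctoe yzp dupgv vun xknen fnchb vfoz xrw ost
Hunk 2: at line 4 remove [fnchb,vfoz] add [hontf] -> 8 lines: cctoe yzp dupgv vun xknen hontf xrw ost
Hunk 3: at line 1 remove [dupgv,vun,xknen] add [pxut,mhint] -> 7 lines: cctoe yzp pxut mhint hontf xrw ost
Hunk 4: at line 1 remove [pxut,mhint,hontf] add [njrpp] -> 5 lines: cctoe yzp njrpp xrw ost
Hunk 5: at line 1 remove [njrpp] add [yqhk] -> 5 lines: cctoe yzp yqhk xrw ost
Hunk 6: at line 1 remove [yzp,yqhk] add [vhr] -> 4 lines: cctoe vhr xrw ost
Hunk 7: at line 1 remove [vhr] add [pqr] -> 4 lines: cctoe pqr xrw ost
Final line count: 4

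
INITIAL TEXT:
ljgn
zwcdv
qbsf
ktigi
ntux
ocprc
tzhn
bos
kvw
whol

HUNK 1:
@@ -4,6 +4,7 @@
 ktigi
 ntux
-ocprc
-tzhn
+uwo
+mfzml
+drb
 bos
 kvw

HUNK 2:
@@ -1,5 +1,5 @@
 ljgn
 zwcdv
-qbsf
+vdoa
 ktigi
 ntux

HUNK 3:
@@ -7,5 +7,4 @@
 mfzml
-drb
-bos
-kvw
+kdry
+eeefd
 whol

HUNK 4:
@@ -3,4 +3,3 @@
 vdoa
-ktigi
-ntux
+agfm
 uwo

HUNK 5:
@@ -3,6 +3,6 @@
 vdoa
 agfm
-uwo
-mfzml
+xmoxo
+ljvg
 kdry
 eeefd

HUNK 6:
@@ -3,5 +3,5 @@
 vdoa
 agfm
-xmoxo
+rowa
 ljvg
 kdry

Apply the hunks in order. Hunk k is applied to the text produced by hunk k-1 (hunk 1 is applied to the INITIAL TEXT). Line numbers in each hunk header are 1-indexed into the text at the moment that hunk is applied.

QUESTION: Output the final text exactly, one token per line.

Hunk 1: at line 4 remove [ocprc,tzhn] add [uwo,mfzml,drb] -> 11 lines: ljgn zwcdv qbsf ktigi ntux uwo mfzml drb bos kvw whol
Hunk 2: at line 1 remove [qbsf] add [vdoa] -> 11 lines: ljgn zwcdv vdoa ktigi ntux uwo mfzml drb bos kvw whol
Hunk 3: at line 7 remove [drb,bos,kvw] add [kdry,eeefd] -> 10 lines: ljgn zwcdv vdoa ktigi ntux uwo mfzml kdry eeefd whol
Hunk 4: at line 3 remove [ktigi,ntux] add [agfm] -> 9 lines: ljgn zwcdv vdoa agfm uwo mfzml kdry eeefd whol
Hunk 5: at line 3 remove [uwo,mfzml] add [xmoxo,ljvg] -> 9 lines: ljgn zwcdv vdoa agfm xmoxo ljvg kdry eeefd whol
Hunk 6: at line 3 remove [xmoxo] add [rowa] -> 9 lines: ljgn zwcdv vdoa agfm rowa ljvg kdry eeefd whol

Answer: ljgn
zwcdv
vdoa
agfm
rowa
ljvg
kdry
eeefd
whol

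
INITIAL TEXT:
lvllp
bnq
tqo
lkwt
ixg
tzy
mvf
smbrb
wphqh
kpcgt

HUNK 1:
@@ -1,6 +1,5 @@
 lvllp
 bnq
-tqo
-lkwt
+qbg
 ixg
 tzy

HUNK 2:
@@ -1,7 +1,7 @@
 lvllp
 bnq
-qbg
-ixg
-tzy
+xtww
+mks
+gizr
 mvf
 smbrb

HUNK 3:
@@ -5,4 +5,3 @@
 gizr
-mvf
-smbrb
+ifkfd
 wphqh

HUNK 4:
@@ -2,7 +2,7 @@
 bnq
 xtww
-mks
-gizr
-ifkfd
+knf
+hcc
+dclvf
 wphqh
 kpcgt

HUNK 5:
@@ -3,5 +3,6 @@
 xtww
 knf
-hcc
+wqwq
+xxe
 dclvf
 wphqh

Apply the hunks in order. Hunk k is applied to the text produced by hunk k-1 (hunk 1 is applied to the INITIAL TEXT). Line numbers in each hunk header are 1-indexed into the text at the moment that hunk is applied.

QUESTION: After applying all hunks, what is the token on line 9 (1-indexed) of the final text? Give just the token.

Hunk 1: at line 1 remove [tqo,lkwt] add [qbg] -> 9 lines: lvllp bnq qbg ixg tzy mvf smbrb wphqh kpcgt
Hunk 2: at line 1 remove [qbg,ixg,tzy] add [xtww,mks,gizr] -> 9 lines: lvllp bnq xtww mks gizr mvf smbrb wphqh kpcgt
Hunk 3: at line 5 remove [mvf,smbrb] add [ifkfd] -> 8 lines: lvllp bnq xtww mks gizr ifkfd wphqh kpcgt
Hunk 4: at line 2 remove [mks,gizr,ifkfd] add [knf,hcc,dclvf] -> 8 lines: lvllp bnq xtww knf hcc dclvf wphqh kpcgt
Hunk 5: at line 3 remove [hcc] add [wqwq,xxe] -> 9 lines: lvllp bnq xtww knf wqwq xxe dclvf wphqh kpcgt
Final line 9: kpcgt

Answer: kpcgt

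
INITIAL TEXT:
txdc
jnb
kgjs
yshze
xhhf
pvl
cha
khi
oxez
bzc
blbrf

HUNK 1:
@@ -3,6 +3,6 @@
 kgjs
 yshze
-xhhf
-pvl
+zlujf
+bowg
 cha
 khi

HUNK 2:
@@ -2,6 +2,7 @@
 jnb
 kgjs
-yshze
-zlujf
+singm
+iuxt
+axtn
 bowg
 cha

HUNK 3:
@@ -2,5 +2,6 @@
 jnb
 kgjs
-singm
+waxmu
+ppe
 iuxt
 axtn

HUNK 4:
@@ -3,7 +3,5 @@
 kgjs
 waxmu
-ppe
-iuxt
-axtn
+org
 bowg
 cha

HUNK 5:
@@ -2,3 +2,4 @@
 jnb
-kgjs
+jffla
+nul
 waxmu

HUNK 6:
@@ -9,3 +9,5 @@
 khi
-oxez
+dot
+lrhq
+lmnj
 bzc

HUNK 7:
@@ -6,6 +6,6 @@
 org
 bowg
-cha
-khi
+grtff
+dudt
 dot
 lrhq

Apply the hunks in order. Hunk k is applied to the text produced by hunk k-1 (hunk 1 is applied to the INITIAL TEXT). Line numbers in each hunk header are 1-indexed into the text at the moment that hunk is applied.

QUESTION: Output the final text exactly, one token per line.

Answer: txdc
jnb
jffla
nul
waxmu
org
bowg
grtff
dudt
dot
lrhq
lmnj
bzc
blbrf

Derivation:
Hunk 1: at line 3 remove [xhhf,pvl] add [zlujf,bowg] -> 11 lines: txdc jnb kgjs yshze zlujf bowg cha khi oxez bzc blbrf
Hunk 2: at line 2 remove [yshze,zlujf] add [singm,iuxt,axtn] -> 12 lines: txdc jnb kgjs singm iuxt axtn bowg cha khi oxez bzc blbrf
Hunk 3: at line 2 remove [singm] add [waxmu,ppe] -> 13 lines: txdc jnb kgjs waxmu ppe iuxt axtn bowg cha khi oxez bzc blbrf
Hunk 4: at line 3 remove [ppe,iuxt,axtn] add [org] -> 11 lines: txdc jnb kgjs waxmu org bowg cha khi oxez bzc blbrf
Hunk 5: at line 2 remove [kgjs] add [jffla,nul] -> 12 lines: txdc jnb jffla nul waxmu org bowg cha khi oxez bzc blbrf
Hunk 6: at line 9 remove [oxez] add [dot,lrhq,lmnj] -> 14 lines: txdc jnb jffla nul waxmu org bowg cha khi dot lrhq lmnj bzc blbrf
Hunk 7: at line 6 remove [cha,khi] add [grtff,dudt] -> 14 lines: txdc jnb jffla nul waxmu org bowg grtff dudt dot lrhq lmnj bzc blbrf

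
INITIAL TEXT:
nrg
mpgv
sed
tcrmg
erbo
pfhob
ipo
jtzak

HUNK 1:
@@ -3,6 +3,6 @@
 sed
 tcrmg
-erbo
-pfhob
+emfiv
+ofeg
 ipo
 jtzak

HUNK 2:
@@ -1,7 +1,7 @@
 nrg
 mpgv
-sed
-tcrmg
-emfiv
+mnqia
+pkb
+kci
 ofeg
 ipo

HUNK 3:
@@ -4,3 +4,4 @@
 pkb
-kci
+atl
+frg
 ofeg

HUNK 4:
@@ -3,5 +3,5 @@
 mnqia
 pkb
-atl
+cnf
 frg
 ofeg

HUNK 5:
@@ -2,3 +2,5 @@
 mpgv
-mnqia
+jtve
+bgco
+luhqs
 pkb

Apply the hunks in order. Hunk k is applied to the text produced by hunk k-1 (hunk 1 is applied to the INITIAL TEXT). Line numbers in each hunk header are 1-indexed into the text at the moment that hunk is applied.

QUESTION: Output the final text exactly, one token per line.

Answer: nrg
mpgv
jtve
bgco
luhqs
pkb
cnf
frg
ofeg
ipo
jtzak

Derivation:
Hunk 1: at line 3 remove [erbo,pfhob] add [emfiv,ofeg] -> 8 lines: nrg mpgv sed tcrmg emfiv ofeg ipo jtzak
Hunk 2: at line 1 remove [sed,tcrmg,emfiv] add [mnqia,pkb,kci] -> 8 lines: nrg mpgv mnqia pkb kci ofeg ipo jtzak
Hunk 3: at line 4 remove [kci] add [atl,frg] -> 9 lines: nrg mpgv mnqia pkb atl frg ofeg ipo jtzak
Hunk 4: at line 3 remove [atl] add [cnf] -> 9 lines: nrg mpgv mnqia pkb cnf frg ofeg ipo jtzak
Hunk 5: at line 2 remove [mnqia] add [jtve,bgco,luhqs] -> 11 lines: nrg mpgv jtve bgco luhqs pkb cnf frg ofeg ipo jtzak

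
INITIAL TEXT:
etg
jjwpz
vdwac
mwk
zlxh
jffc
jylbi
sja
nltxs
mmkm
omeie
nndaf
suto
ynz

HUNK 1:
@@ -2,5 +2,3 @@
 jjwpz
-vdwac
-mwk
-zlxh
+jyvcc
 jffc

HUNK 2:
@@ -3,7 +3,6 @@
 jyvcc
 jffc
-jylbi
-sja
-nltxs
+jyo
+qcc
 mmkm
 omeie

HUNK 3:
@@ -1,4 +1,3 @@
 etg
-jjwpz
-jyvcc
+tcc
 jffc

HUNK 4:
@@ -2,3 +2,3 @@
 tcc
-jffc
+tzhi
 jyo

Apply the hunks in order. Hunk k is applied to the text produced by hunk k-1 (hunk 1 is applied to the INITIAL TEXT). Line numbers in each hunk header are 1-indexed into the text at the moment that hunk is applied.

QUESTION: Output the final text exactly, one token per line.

Hunk 1: at line 2 remove [vdwac,mwk,zlxh] add [jyvcc] -> 12 lines: etg jjwpz jyvcc jffc jylbi sja nltxs mmkm omeie nndaf suto ynz
Hunk 2: at line 3 remove [jylbi,sja,nltxs] add [jyo,qcc] -> 11 lines: etg jjwpz jyvcc jffc jyo qcc mmkm omeie nndaf suto ynz
Hunk 3: at line 1 remove [jjwpz,jyvcc] add [tcc] -> 10 lines: etg tcc jffc jyo qcc mmkm omeie nndaf suto ynz
Hunk 4: at line 2 remove [jffc] add [tzhi] -> 10 lines: etg tcc tzhi jyo qcc mmkm omeie nndaf suto ynz

Answer: etg
tcc
tzhi
jyo
qcc
mmkm
omeie
nndaf
suto
ynz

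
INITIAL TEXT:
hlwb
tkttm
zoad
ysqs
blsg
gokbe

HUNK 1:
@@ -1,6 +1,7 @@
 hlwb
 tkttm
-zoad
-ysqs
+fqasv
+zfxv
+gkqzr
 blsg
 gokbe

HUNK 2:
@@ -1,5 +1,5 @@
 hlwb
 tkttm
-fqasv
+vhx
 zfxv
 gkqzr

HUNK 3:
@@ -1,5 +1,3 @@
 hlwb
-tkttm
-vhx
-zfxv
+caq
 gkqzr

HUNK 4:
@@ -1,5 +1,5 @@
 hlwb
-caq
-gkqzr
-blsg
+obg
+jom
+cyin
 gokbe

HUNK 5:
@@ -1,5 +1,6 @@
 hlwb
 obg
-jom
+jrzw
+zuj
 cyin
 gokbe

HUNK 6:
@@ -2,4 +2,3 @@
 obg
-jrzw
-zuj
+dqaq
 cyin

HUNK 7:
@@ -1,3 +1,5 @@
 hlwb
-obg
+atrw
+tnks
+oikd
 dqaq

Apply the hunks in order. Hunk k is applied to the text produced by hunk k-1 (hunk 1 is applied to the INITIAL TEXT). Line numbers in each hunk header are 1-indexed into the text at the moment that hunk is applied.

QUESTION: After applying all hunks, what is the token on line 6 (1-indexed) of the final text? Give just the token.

Hunk 1: at line 1 remove [zoad,ysqs] add [fqasv,zfxv,gkqzr] -> 7 lines: hlwb tkttm fqasv zfxv gkqzr blsg gokbe
Hunk 2: at line 1 remove [fqasv] add [vhx] -> 7 lines: hlwb tkttm vhx zfxv gkqzr blsg gokbe
Hunk 3: at line 1 remove [tkttm,vhx,zfxv] add [caq] -> 5 lines: hlwb caq gkqzr blsg gokbe
Hunk 4: at line 1 remove [caq,gkqzr,blsg] add [obg,jom,cyin] -> 5 lines: hlwb obg jom cyin gokbe
Hunk 5: at line 1 remove [jom] add [jrzw,zuj] -> 6 lines: hlwb obg jrzw zuj cyin gokbe
Hunk 6: at line 2 remove [jrzw,zuj] add [dqaq] -> 5 lines: hlwb obg dqaq cyin gokbe
Hunk 7: at line 1 remove [obg] add [atrw,tnks,oikd] -> 7 lines: hlwb atrw tnks oikd dqaq cyin gokbe
Final line 6: cyin

Answer: cyin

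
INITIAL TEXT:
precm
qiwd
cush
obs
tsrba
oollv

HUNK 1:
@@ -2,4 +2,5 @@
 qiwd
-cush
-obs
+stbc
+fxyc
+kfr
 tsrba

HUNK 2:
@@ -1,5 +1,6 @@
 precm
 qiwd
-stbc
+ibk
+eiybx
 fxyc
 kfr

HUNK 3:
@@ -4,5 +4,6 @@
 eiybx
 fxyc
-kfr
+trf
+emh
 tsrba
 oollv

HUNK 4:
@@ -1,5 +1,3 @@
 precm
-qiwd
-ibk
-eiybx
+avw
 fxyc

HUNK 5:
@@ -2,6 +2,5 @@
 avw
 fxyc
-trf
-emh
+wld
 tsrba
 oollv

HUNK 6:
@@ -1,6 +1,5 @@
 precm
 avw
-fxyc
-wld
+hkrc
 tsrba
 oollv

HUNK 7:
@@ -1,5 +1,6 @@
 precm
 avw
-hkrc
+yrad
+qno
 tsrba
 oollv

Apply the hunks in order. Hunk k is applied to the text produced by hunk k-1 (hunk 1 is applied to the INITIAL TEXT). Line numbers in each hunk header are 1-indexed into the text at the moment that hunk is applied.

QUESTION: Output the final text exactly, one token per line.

Hunk 1: at line 2 remove [cush,obs] add [stbc,fxyc,kfr] -> 7 lines: precm qiwd stbc fxyc kfr tsrba oollv
Hunk 2: at line 1 remove [stbc] add [ibk,eiybx] -> 8 lines: precm qiwd ibk eiybx fxyc kfr tsrba oollv
Hunk 3: at line 4 remove [kfr] add [trf,emh] -> 9 lines: precm qiwd ibk eiybx fxyc trf emh tsrba oollv
Hunk 4: at line 1 remove [qiwd,ibk,eiybx] add [avw] -> 7 lines: precm avw fxyc trf emh tsrba oollv
Hunk 5: at line 2 remove [trf,emh] add [wld] -> 6 lines: precm avw fxyc wld tsrba oollv
Hunk 6: at line 1 remove [fxyc,wld] add [hkrc] -> 5 lines: precm avw hkrc tsrba oollv
Hunk 7: at line 1 remove [hkrc] add [yrad,qno] -> 6 lines: precm avw yrad qno tsrba oollv

Answer: precm
avw
yrad
qno
tsrba
oollv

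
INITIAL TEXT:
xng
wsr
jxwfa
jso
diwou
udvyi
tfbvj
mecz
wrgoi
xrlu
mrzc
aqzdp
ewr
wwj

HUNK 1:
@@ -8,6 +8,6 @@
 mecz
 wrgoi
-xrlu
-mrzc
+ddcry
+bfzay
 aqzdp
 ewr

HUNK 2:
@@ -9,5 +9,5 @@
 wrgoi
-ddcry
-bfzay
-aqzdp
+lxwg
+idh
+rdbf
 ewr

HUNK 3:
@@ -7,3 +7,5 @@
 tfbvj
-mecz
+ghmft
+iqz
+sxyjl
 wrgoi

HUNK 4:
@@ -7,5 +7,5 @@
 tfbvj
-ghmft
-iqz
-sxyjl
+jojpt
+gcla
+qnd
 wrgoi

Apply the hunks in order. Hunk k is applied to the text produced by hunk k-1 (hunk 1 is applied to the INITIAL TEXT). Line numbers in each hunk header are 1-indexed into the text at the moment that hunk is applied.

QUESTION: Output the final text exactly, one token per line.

Hunk 1: at line 8 remove [xrlu,mrzc] add [ddcry,bfzay] -> 14 lines: xng wsr jxwfa jso diwou udvyi tfbvj mecz wrgoi ddcry bfzay aqzdp ewr wwj
Hunk 2: at line 9 remove [ddcry,bfzay,aqzdp] add [lxwg,idh,rdbf] -> 14 lines: xng wsr jxwfa jso diwou udvyi tfbvj mecz wrgoi lxwg idh rdbf ewr wwj
Hunk 3: at line 7 remove [mecz] add [ghmft,iqz,sxyjl] -> 16 lines: xng wsr jxwfa jso diwou udvyi tfbvj ghmft iqz sxyjl wrgoi lxwg idh rdbf ewr wwj
Hunk 4: at line 7 remove [ghmft,iqz,sxyjl] add [jojpt,gcla,qnd] -> 16 lines: xng wsr jxwfa jso diwou udvyi tfbvj jojpt gcla qnd wrgoi lxwg idh rdbf ewr wwj

Answer: xng
wsr
jxwfa
jso
diwou
udvyi
tfbvj
jojpt
gcla
qnd
wrgoi
lxwg
idh
rdbf
ewr
wwj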